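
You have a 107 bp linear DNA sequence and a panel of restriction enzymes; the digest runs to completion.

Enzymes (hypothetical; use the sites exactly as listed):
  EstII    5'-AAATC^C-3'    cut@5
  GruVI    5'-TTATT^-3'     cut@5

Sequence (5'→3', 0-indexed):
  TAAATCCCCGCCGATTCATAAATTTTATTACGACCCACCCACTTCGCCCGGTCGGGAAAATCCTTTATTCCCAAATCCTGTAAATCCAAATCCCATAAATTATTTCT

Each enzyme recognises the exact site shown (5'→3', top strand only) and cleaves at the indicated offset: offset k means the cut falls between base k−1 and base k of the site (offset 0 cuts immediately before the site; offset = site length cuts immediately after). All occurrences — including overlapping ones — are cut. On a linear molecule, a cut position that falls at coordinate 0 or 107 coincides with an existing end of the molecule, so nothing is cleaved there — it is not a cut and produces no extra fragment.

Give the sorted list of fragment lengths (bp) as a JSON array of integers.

Per-enzyme occurrences:
  EstII (AAATCC, off=5): starts [1, 57, 72, 81, 87] → cuts [6, 62, 77, 86, 92]
  GruVI (TTATT, off=5): starts [24, 64, 99] → cuts [29, 69, 104]

Pooled cuts: [6, 29, 62, 69, 77, 86, 92, 104]

Fragment lengths:
  [0,6): 6 bp
  [6,29): 23 bp
  [29,62): 33 bp
  [62,69): 7 bp
  [69,77): 8 bp
  [77,86): 9 bp
  [86,92): 6 bp
  [92,104): 12 bp
  [104,107): 3 bp

[3,6,6,7,8,9,12,23,33]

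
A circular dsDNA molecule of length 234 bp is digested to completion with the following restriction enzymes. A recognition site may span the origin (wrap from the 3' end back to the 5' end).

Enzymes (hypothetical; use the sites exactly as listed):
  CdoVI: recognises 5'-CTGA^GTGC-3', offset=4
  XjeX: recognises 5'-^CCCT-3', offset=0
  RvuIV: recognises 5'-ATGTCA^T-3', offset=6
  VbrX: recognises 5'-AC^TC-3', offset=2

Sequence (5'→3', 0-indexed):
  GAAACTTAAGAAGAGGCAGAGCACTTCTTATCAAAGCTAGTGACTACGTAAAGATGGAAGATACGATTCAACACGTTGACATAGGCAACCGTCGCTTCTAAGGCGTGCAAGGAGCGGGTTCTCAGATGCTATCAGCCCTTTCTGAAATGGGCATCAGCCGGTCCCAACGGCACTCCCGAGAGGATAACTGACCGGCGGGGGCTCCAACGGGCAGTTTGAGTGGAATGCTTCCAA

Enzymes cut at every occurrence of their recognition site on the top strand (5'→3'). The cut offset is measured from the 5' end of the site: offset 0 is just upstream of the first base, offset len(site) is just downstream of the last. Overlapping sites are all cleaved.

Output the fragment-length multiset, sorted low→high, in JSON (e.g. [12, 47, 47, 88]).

Scan for sites:
  CdoVI (CTGAGTGC, off=4): no sites
  XjeX (CCCT, off=0): starts [135] → cuts [135]
  RvuIV (ATGTCAT, off=6): no sites
  VbrX (ACTC, off=2): starts [171] → cuts [173]

Pooled cuts: [135, 173]

Fragments:
  135→173: 38 bp
  173→135 (wrap): 234-173+135 = 196 bp

[38,196]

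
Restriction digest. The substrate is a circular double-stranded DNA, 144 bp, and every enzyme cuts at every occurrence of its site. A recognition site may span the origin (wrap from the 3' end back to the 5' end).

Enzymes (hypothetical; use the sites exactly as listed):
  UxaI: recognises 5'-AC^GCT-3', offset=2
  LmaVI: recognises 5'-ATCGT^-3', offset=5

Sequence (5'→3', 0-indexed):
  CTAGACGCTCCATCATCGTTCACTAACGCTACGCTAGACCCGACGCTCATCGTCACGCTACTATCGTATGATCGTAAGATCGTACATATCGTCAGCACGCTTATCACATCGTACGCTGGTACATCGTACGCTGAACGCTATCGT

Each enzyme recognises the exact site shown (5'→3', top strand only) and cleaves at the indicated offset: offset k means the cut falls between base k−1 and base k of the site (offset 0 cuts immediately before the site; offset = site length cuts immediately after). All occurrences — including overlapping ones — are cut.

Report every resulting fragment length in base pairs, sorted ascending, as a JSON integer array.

[2,2,3,5,6,6,7,8,8,8,8,9,9,11,12,13,13,14]

Scan for sites:
  UxaI (ACGCT, off=2): starts [4, 25, 30, 42, 54, 96, 112, 127, 134] → cuts [6, 27, 32, 44, 56, 98, 114, 129, 136]
  LmaVI (ATCGT, off=5): starts [14, 48, 62, 70, 78, 87, 107, 122, 139] → cuts [0, 19, 53, 67, 75, 83, 92, 112, 127]

Pooled cuts: [0, 6, 19, 27, 32, 44, 53, 56, 67, 75, 83, 92, 98, 112, 114, 127, 129, 136]

Fragments:
  0→6: 6 bp
  6→19: 13 bp
  19→27: 8 bp
  27→32: 5 bp
  32→44: 12 bp
  44→53: 9 bp
  53→56: 3 bp
  56→67: 11 bp
  67→75: 8 bp
  75→83: 8 bp
  83→92: 9 bp
  92→98: 6 bp
  98→112: 14 bp
  112→114: 2 bp
  114→127: 13 bp
  127→129: 2 bp
  129→136: 7 bp
  136→0 (wrap): 144-136+0 = 8 bp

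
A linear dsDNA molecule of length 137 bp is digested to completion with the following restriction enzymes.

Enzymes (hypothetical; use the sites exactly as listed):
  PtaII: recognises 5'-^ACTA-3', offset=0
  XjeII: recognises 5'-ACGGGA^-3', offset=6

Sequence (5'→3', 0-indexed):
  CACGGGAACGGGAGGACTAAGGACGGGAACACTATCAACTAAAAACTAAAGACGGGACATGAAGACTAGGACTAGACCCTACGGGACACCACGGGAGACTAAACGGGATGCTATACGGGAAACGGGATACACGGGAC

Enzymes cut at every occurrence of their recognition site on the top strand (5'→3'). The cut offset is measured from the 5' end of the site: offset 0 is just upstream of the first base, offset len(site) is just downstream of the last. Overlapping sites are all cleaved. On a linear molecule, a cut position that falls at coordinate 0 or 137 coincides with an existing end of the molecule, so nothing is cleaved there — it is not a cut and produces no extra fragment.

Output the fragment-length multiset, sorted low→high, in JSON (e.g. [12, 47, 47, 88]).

[1,1,2,2,6,6,7,7,7,7,7,9,10,11,12,13,13,16]

Site scan:
  PtaII (ACTA, off=0): starts [15, 30, 37, 44, 64, 70, 97] → cuts [15, 30, 37, 44, 64, 70, 97]
  XjeII (ACGGGA, off=6): starts [1, 7, 22, 51, 80, 90, 102, 114, 121, 130] → cuts [7, 13, 28, 57, 86, 96, 108, 120, 127, 136]

Pooled cuts: [7, 13, 15, 28, 30, 37, 44, 57, 64, 70, 86, 96, 97, 108, 120, 127, 136]

Fragment lengths:
  [0,7): 7 bp
  [7,13): 6 bp
  [13,15): 2 bp
  [15,28): 13 bp
  [28,30): 2 bp
  [30,37): 7 bp
  [37,44): 7 bp
  [44,57): 13 bp
  [57,64): 7 bp
  [64,70): 6 bp
  [70,86): 16 bp
  [86,96): 10 bp
  [96,97): 1 bp
  [97,108): 11 bp
  [108,120): 12 bp
  [120,127): 7 bp
  [127,136): 9 bp
  [136,137): 1 bp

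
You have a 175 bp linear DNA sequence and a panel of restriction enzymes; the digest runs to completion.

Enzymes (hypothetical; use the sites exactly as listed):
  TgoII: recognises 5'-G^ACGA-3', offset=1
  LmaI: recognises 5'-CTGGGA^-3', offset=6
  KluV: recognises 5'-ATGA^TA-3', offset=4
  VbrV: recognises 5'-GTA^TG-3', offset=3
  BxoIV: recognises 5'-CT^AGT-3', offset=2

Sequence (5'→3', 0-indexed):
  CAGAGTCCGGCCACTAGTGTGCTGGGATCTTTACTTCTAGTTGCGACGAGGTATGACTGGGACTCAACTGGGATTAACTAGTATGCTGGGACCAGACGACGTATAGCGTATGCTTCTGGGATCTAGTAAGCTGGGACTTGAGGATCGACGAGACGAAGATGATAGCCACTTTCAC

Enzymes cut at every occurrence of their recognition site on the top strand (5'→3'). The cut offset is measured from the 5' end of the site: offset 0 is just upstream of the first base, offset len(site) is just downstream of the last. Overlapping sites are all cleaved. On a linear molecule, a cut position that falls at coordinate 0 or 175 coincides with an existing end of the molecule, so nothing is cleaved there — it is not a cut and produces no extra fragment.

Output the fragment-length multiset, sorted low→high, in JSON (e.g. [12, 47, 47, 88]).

[3,4,4,5,6,7,8,8,9,10,11,11,11,11,12,12,13,15,15]

Per-enzyme occurrences:
  TgoII (GACGA, off=1): starts [44, 94, 146, 151] → cuts [45, 95, 147, 152]
  LmaI (CTGGGA, off=6): starts [21, 56, 67, 85, 115, 130] → cuts [27, 62, 73, 91, 121, 136]
  KluV (ATGATA, off=4): starts [158] → cuts [162]
  VbrV (GTATG, off=3): starts [50, 80, 107] → cuts [53, 83, 110]
  BxoIV (CTAGT, off=2): starts [13, 36, 77, 122] → cuts [15, 38, 79, 124]

All cut coordinates (distinct, sorted): [15, 27, 38, 45, 53, 62, 73, 79, 83, 91, 95, 110, 121, 124, 136, 147, 152, 162]

Fragment lengths:
  [0,15): 15 bp
  [15,27): 12 bp
  [27,38): 11 bp
  [38,45): 7 bp
  [45,53): 8 bp
  [53,62): 9 bp
  [62,73): 11 bp
  [73,79): 6 bp
  [79,83): 4 bp
  [83,91): 8 bp
  [91,95): 4 bp
  [95,110): 15 bp
  [110,121): 11 bp
  [121,124): 3 bp
  [124,136): 12 bp
  [136,147): 11 bp
  [147,152): 5 bp
  [152,162): 10 bp
  [162,175): 13 bp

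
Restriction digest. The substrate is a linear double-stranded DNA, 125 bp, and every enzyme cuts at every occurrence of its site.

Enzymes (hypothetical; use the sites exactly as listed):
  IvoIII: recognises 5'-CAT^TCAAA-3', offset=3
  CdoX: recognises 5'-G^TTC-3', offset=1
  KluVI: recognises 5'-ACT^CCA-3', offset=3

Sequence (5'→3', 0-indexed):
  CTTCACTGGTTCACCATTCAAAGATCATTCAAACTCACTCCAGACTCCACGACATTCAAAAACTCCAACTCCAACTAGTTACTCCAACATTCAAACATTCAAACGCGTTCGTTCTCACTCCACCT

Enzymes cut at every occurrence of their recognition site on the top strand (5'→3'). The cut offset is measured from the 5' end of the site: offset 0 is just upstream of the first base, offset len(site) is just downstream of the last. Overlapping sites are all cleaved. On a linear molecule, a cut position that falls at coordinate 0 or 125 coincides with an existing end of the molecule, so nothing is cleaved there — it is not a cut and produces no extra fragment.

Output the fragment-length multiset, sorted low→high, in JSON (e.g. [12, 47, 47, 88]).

Per-enzyme occurrences:
  IvoIII (CATTCAAA, off=3): starts [14, 25, 52, 87, 95] → cuts [17, 28, 55, 90, 98]
  CdoX (GTTC, off=1): starts [8, 106, 110] → cuts [9, 107, 111]
  KluVI (ACTCCA, off=3): starts [36, 43, 61, 67, 80, 116] → cuts [39, 46, 64, 70, 83, 119]

Pooled cuts: [9, 17, 28, 39, 46, 55, 64, 70, 83, 90, 98, 107, 111, 119]

Fragments:
  [0,9): 9 bp
  [9,17): 8 bp
  [17,28): 11 bp
  [28,39): 11 bp
  [39,46): 7 bp
  [46,55): 9 bp
  [55,64): 9 bp
  [64,70): 6 bp
  [70,83): 13 bp
  [83,90): 7 bp
  [90,98): 8 bp
  [98,107): 9 bp
  [107,111): 4 bp
  [111,119): 8 bp
  [119,125): 6 bp

[4,6,6,7,7,8,8,8,9,9,9,9,11,11,13]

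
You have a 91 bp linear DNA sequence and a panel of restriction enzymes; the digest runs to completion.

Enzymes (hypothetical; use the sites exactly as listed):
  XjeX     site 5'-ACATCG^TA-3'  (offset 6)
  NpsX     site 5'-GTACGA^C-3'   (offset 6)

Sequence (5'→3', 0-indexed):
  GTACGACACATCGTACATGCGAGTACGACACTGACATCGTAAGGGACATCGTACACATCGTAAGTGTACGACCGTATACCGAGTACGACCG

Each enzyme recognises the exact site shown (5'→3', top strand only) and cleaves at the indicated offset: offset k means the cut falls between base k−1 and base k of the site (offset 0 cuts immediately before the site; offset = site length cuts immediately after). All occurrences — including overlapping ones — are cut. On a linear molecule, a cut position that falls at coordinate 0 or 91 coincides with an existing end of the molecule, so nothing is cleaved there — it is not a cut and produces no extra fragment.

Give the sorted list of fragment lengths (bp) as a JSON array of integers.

Per-enzyme occurrences:
  XjeX (ACATCGTA, off=6): starts [7, 33, 45, 54] → cuts [13, 39, 51, 60]
  NpsX (GTACGAC, off=6): starts [0, 22, 65, 82] → cuts [6, 28, 71, 88]

All cut coordinates (distinct, sorted): [6, 13, 28, 39, 51, 60, 71, 88]

Fragment lengths:
  [0,6): 6 bp
  [6,13): 7 bp
  [13,28): 15 bp
  [28,39): 11 bp
  [39,51): 12 bp
  [51,60): 9 bp
  [60,71): 11 bp
  [71,88): 17 bp
  [88,91): 3 bp

[3,6,7,9,11,11,12,15,17]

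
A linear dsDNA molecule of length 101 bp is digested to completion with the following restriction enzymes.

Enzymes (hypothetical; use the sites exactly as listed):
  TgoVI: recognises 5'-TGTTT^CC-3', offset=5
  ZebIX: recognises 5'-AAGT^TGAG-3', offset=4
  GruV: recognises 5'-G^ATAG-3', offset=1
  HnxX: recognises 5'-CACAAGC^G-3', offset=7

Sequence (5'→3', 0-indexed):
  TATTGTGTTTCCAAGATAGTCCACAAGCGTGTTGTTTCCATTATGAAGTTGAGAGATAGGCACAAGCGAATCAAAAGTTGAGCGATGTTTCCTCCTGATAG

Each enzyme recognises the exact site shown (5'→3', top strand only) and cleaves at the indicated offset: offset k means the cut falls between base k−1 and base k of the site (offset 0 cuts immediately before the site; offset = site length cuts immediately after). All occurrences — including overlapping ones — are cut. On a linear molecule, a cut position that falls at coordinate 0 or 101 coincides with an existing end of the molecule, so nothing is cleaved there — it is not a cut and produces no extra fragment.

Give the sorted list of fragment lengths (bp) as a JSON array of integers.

Site scan:
  TgoVI (TGTTTCC, off=5): starts [5, 32, 85] → cuts [10, 37, 90]
  ZebIX (AAGTTGAG, off=4): starts [45, 74] → cuts [49, 78]
  GruV (GATAG, off=1): starts [14, 54, 96] → cuts [15, 55, 97]
  HnxX (CACAAGCG, off=7): starts [21, 60] → cuts [28, 67]

Pooled cuts: [10, 15, 28, 37, 49, 55, 67, 78, 90, 97]

Fragment lengths:
  [0,10): 10 bp
  [10,15): 5 bp
  [15,28): 13 bp
  [28,37): 9 bp
  [37,49): 12 bp
  [49,55): 6 bp
  [55,67): 12 bp
  [67,78): 11 bp
  [78,90): 12 bp
  [90,97): 7 bp
  [97,101): 4 bp

[4,5,6,7,9,10,11,12,12,12,13]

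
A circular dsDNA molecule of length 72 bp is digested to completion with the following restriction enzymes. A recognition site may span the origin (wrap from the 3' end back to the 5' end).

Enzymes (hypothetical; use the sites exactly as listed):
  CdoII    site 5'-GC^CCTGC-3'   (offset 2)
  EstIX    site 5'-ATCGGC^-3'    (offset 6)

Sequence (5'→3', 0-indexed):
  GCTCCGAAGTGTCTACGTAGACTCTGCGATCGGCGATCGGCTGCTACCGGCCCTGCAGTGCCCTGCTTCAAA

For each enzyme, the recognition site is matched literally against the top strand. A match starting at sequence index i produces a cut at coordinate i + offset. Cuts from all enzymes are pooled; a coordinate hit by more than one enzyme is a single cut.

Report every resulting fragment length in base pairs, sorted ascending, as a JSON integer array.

Site scan:
  CdoII (GCCCTGC, off=2): starts [49, 59] → cuts [51, 61]
  EstIX (ATCGGC, off=6): starts [28, 35] → cuts [34, 41]

All cut coordinates (distinct, sorted): [34, 41, 51, 61]

Fragment lengths:
  34→41: 7 bp
  41→51: 10 bp
  51→61: 10 bp
  61→34 (wrap): 72-61+34 = 45 bp

[7,10,10,45]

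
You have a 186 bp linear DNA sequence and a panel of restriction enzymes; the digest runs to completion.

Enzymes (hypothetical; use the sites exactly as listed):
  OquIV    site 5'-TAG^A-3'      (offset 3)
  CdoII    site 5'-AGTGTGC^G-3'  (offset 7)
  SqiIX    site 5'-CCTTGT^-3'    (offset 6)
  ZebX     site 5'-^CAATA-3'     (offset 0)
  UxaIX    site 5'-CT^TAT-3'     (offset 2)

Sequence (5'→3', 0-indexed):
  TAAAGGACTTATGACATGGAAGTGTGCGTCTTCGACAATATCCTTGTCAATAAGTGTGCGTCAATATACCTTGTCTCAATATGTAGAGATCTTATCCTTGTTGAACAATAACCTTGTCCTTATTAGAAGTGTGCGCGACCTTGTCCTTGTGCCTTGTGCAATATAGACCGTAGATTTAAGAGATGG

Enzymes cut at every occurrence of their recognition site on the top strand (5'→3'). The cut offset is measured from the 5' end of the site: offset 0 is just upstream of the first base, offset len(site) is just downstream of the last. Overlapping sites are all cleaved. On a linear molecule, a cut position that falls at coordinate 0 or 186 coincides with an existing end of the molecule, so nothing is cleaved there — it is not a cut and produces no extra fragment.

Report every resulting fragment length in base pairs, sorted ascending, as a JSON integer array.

Scan for sites:
  OquIV TAGA/3: at [83, 123, 163, 170] ⇒ [86, 126, 166, 173]
  CdoII AGTGTGCG/7: at [20, 52, 127] ⇒ [27, 59, 134]
  SqiIX CCTTGT/6: at [41, 68, 95, 111, 138, 144, 151] ⇒ [47, 74, 101, 117, 144, 150, 157]
  ZebX CAATA/0: at [35, 47, 61, 76, 105, 158] ⇒ [35, 47, 61, 76, 105, 158]
  UxaIX CTTAT/2: at [7, 90, 118] ⇒ [9, 92, 120]

Pooled cuts: [9, 27, 35, 47, 59, 61, 74, 76, 86, 92, 101, 105, 117, 120, 126, 134, 144, 150, 157, 158, 166, 173]

Fragments:
  [0,9): 9 bp
  [9,27): 18 bp
  [27,35): 8 bp
  [35,47): 12 bp
  [47,59): 12 bp
  [59,61): 2 bp
  [61,74): 13 bp
  [74,76): 2 bp
  [76,86): 10 bp
  [86,92): 6 bp
  [92,101): 9 bp
  [101,105): 4 bp
  [105,117): 12 bp
  [117,120): 3 bp
  [120,126): 6 bp
  [126,134): 8 bp
  [134,144): 10 bp
  [144,150): 6 bp
  [150,157): 7 bp
  [157,158): 1 bp
  [158,166): 8 bp
  [166,173): 7 bp
  [173,186): 13 bp

[1,2,2,3,4,6,6,6,7,7,8,8,8,9,9,10,10,12,12,12,13,13,18]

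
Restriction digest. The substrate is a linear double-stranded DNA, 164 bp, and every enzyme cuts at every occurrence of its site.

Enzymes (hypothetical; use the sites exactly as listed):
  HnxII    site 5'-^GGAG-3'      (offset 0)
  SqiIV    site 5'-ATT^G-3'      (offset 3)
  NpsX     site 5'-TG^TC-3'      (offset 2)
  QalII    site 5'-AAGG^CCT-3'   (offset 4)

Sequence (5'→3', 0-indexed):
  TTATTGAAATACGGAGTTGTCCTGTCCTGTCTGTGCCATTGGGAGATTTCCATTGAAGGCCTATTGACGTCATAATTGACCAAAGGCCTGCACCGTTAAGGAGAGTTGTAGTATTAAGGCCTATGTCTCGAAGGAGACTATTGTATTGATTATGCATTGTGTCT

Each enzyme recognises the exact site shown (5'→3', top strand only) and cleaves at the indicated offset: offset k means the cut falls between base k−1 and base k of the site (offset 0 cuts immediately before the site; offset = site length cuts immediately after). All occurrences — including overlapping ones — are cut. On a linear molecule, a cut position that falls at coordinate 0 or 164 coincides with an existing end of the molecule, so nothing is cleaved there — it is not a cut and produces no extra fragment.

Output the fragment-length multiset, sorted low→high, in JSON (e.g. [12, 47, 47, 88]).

[1,3,3,5,5,5,5,5,6,6,7,7,7,9,10,11,11,12,13,13,20]

Scan for sites:
  HnxII GGAG/0: at [12, 41, 99, 132] ⇒ [12, 41, 99, 132]
  SqiIV ATTG/3: at [2, 37, 51, 62, 74, 139, 144, 155] ⇒ [5, 40, 54, 65, 77, 142, 147, 158]
  NpsX TGTC/2: at [17, 22, 27, 123, 159] ⇒ [19, 24, 29, 125, 161]
  QalII AAGGCCT/4: at [55, 82, 115] ⇒ [59, 86, 119]

Pooled cuts: [5, 12, 19, 24, 29, 40, 41, 54, 59, 65, 77, 86, 99, 119, 125, 132, 142, 147, 158, 161]

Fragment lengths:
  [0,5): 5 bp
  [5,12): 7 bp
  [12,19): 7 bp
  [19,24): 5 bp
  [24,29): 5 bp
  [29,40): 11 bp
  [40,41): 1 bp
  [41,54): 13 bp
  [54,59): 5 bp
  [59,65): 6 bp
  [65,77): 12 bp
  [77,86): 9 bp
  [86,99): 13 bp
  [99,119): 20 bp
  [119,125): 6 bp
  [125,132): 7 bp
  [132,142): 10 bp
  [142,147): 5 bp
  [147,158): 11 bp
  [158,161): 3 bp
  [161,164): 3 bp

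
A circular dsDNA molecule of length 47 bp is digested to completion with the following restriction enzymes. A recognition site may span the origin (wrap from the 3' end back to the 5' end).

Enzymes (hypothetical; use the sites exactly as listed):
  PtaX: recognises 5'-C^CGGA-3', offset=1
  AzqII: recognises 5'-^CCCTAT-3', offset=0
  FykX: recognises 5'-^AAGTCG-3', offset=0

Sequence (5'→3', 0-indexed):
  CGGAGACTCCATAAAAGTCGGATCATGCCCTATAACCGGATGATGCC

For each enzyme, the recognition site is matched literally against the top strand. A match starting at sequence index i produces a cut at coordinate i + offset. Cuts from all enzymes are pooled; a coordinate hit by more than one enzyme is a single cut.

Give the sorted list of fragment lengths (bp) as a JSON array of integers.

Per-enzyme occurrences:
  PtaX (CCGGA, off=1): starts [35, 46] → cuts [0, 36]
  AzqII (CCCTAT, off=0): starts [27] → cuts [27]
  FykX (AAGTCG, off=0): starts [14] → cuts [14]

All cut coordinates (distinct, sorted): [0, 14, 27, 36]

Fragments:
  0→14: 14 bp
  14→27: 13 bp
  27→36: 9 bp
  36→0 (wrap): 47-36+0 = 11 bp

[9,11,13,14]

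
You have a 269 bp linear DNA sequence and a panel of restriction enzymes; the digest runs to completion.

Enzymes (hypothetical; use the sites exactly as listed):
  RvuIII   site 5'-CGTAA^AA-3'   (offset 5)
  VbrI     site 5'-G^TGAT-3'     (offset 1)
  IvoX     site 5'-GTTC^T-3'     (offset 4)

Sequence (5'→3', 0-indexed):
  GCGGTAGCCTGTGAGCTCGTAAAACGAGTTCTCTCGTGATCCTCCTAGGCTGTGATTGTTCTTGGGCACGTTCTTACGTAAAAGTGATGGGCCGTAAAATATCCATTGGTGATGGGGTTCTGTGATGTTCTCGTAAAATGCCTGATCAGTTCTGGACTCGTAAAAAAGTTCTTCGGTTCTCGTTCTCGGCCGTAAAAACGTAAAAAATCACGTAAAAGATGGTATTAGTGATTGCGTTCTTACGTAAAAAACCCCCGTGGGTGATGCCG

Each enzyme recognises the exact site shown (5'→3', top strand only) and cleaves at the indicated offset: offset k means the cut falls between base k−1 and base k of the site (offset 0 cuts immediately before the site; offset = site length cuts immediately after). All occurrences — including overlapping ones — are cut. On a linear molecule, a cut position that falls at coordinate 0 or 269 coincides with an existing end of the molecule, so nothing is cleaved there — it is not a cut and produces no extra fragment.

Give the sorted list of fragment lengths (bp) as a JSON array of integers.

Per-enzyme occurrences:
  RvuIII CGTAAAA/5: at [17, 76, 92, 131, 158, 190, 198, 210, 242] ⇒ [22, 81, 97, 136, 163, 195, 203, 215, 247]
  VbrI GTGAT/1: at [35, 51, 83, 108, 121, 227, 260] ⇒ [36, 52, 84, 109, 122, 228, 261]
  IvoX GTTCT/4: at [27, 57, 69, 116, 126, 148, 167, 175, 181, 235] ⇒ [31, 61, 73, 120, 130, 152, 171, 179, 185, 239]

Pooled cuts: [22, 31, 36, 52, 61, 73, 81, 84, 97, 109, 120, 122, 130, 136, 152, 163, 171, 179, 185, 195, 203, 215, 228, 239, 247, 261]

Fragments:
  [0,22): 22 bp
  [22,31): 9 bp
  [31,36): 5 bp
  [36,52): 16 bp
  [52,61): 9 bp
  [61,73): 12 bp
  [73,81): 8 bp
  [81,84): 3 bp
  [84,97): 13 bp
  [97,109): 12 bp
  [109,120): 11 bp
  [120,122): 2 bp
  [122,130): 8 bp
  [130,136): 6 bp
  [136,152): 16 bp
  [152,163): 11 bp
  [163,171): 8 bp
  [171,179): 8 bp
  [179,185): 6 bp
  [185,195): 10 bp
  [195,203): 8 bp
  [203,215): 12 bp
  [215,228): 13 bp
  [228,239): 11 bp
  [239,247): 8 bp
  [247,261): 14 bp
  [261,269): 8 bp

[2,3,5,6,6,8,8,8,8,8,8,8,9,9,10,11,11,11,12,12,12,13,13,14,16,16,22]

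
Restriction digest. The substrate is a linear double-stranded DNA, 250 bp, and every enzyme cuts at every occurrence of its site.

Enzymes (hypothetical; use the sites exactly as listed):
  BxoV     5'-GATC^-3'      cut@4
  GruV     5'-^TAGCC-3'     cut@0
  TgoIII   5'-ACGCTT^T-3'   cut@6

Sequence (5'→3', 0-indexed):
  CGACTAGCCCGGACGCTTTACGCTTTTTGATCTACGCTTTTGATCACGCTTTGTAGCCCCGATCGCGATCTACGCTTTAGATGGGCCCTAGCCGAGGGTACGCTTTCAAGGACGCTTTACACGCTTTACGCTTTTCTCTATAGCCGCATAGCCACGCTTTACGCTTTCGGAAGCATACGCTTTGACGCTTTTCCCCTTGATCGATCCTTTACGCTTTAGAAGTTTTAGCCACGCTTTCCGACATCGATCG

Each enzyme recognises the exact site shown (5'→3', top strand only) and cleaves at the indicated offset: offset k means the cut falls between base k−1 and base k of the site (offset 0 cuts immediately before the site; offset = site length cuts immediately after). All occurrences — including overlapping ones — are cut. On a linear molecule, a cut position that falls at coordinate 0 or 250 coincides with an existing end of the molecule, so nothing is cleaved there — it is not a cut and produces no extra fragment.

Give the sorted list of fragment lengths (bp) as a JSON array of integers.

[1,2,4,4,6,6,6,7,7,7,7,7,7,7,8,8,9,9,10,11,11,11,11,12,12,13,14,16,17]

Per-enzyme occurrences:
  BxoV (GATC, off=4): starts [28, 41, 60, 66, 198, 202, 245] → cuts [32, 45, 64, 70, 202, 206, 249]
  GruV (TAGCC, off=0): starts [4, 53, 88, 140, 148, 225] → cuts [4, 53, 88, 140, 148, 225]
  TgoIII (ACGCTTT, off=6): starts [12, 19, 33, 45, 71, 99, 111, 120, 127, 153, 160, 176, 184, 210, 230] → cuts [18, 25, 39, 51, 77, 105, 117, 126, 133, 159, 166, 182, 190, 216, 236]

All cut coordinates (distinct, sorted): [4, 18, 25, 32, 39, 45, 51, 53, 64, 70, 77, 88, 105, 117, 126, 133, 140, 148, 159, 166, 182, 190, 202, 206, 216, 225, 236, 249]

Fragment lengths:
  [0,4): 4 bp
  [4,18): 14 bp
  [18,25): 7 bp
  [25,32): 7 bp
  [32,39): 7 bp
  [39,45): 6 bp
  [45,51): 6 bp
  [51,53): 2 bp
  [53,64): 11 bp
  [64,70): 6 bp
  [70,77): 7 bp
  [77,88): 11 bp
  [88,105): 17 bp
  [105,117): 12 bp
  [117,126): 9 bp
  [126,133): 7 bp
  [133,140): 7 bp
  [140,148): 8 bp
  [148,159): 11 bp
  [159,166): 7 bp
  [166,182): 16 bp
  [182,190): 8 bp
  [190,202): 12 bp
  [202,206): 4 bp
  [206,216): 10 bp
  [216,225): 9 bp
  [225,236): 11 bp
  [236,249): 13 bp
  [249,250): 1 bp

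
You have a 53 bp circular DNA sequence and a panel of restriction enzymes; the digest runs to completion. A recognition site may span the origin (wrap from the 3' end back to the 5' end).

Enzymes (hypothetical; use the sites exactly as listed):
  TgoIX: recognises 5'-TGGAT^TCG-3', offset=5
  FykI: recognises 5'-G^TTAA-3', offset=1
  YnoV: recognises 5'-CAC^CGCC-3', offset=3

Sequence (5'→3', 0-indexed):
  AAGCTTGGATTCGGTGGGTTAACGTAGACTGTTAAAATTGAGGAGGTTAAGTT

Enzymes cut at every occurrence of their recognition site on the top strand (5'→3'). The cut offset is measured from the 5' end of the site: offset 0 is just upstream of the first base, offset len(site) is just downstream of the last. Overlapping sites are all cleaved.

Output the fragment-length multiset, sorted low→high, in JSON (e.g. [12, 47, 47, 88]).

[5,8,12,13,15]

Scan for sites:
  TgoIX TGGATTCG/5: at [5] ⇒ [10]
  FykI GTTAA/1: at [17, 30, 45, 50] ⇒ [18, 31, 46, 51]
  YnoV (CACCGCC, off=3): no sites

All cut coordinates (distinct, sorted): [10, 18, 31, 46, 51]

Fragment lengths:
  10→18: 8 bp
  18→31: 13 bp
  31→46: 15 bp
  46→51: 5 bp
  51→10 (wrap): 53-51+10 = 12 bp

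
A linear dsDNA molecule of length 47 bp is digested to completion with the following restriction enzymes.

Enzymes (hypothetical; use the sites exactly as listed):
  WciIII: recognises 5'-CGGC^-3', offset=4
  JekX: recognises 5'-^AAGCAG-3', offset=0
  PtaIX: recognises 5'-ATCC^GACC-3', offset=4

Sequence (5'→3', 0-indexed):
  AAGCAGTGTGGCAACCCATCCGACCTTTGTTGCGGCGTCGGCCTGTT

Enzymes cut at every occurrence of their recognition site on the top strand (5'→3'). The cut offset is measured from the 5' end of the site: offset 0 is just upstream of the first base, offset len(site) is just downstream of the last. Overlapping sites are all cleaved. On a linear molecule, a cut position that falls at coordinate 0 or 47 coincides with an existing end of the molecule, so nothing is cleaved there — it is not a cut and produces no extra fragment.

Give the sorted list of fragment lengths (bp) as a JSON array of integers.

[5,6,15,21]

Site scan:
  WciIII CGGC/4: at [32, 38] ⇒ [36, 42]
  JekX AAGCAG/0: at [0] ⇒ [] (position 0 is a terminus of the linear molecule — no cut)
  PtaIX ATCCGACC/4: at [17] ⇒ [21]

All cut coordinates (distinct, sorted): [21, 36, 42]

Fragment lengths:
  [0,21): 21 bp
  [21,36): 15 bp
  [36,42): 6 bp
  [42,47): 5 bp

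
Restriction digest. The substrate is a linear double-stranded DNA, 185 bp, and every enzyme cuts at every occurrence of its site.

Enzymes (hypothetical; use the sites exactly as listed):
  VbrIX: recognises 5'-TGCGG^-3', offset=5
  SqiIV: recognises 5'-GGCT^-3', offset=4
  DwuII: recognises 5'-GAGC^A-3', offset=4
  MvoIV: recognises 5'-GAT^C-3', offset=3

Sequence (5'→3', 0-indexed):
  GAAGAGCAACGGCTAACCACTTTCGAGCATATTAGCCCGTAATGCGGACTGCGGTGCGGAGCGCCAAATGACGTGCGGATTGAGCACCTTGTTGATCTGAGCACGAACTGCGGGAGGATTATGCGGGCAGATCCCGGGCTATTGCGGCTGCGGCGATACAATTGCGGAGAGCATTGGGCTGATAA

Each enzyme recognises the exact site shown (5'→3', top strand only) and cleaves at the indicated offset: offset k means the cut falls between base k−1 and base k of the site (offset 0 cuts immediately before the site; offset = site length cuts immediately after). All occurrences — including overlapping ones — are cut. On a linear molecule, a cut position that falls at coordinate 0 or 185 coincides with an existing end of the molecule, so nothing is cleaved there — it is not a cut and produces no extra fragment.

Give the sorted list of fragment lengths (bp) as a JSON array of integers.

[2,4,5,5,5,6,6,7,7,7,7,7,8,8,11,11,13,14,14,19,19]

Scan for sites:
  VbrIX (TGCGG, off=5): starts [42, 49, 54, 73, 108, 121, 142, 148, 162] → cuts [47, 54, 59, 78, 113, 126, 147, 153, 167]
  SqiIV (GGCT, off=4): starts [10, 136, 145, 176] → cuts [14, 140, 149, 180]
  DwuII (GAGCA, off=4): starts [3, 24, 81, 98, 168] → cuts [7, 28, 85, 102, 172]
  MvoIV (GATC, off=3): starts [93, 129] → cuts [96, 132]

All cut coordinates (distinct, sorted): [7, 14, 28, 47, 54, 59, 78, 85, 96, 102, 113, 126, 132, 140, 147, 149, 153, 167, 172, 180]

Fragments:
  [0,7): 7 bp
  [7,14): 7 bp
  [14,28): 14 bp
  [28,47): 19 bp
  [47,54): 7 bp
  [54,59): 5 bp
  [59,78): 19 bp
  [78,85): 7 bp
  [85,96): 11 bp
  [96,102): 6 bp
  [102,113): 11 bp
  [113,126): 13 bp
  [126,132): 6 bp
  [132,140): 8 bp
  [140,147): 7 bp
  [147,149): 2 bp
  [149,153): 4 bp
  [153,167): 14 bp
  [167,172): 5 bp
  [172,180): 8 bp
  [180,185): 5 bp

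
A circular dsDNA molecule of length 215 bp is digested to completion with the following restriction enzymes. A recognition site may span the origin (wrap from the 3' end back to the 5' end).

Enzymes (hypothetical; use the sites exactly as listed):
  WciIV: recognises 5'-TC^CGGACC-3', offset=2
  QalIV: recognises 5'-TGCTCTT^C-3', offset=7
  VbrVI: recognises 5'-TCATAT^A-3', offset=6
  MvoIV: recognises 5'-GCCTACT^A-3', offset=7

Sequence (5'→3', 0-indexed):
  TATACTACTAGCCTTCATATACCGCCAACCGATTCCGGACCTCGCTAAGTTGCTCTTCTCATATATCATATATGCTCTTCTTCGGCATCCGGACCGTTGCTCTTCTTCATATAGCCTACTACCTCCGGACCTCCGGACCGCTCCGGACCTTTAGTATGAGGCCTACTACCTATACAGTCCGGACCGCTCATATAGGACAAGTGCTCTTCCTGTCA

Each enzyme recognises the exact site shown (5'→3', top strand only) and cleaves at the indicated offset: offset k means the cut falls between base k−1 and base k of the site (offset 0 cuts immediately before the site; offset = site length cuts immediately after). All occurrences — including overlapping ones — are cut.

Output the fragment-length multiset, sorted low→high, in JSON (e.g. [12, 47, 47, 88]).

Scan for sites:
  WciIV TCCGGACC/2: at [33, 87, 123, 131, 141, 177] ⇒ [35, 89, 125, 133, 143, 179]
  QalIV TGCTCTTC/7: at [50, 72, 97, 201] ⇒ [57, 79, 104, 208]
  VbrVI TCATATA/6: at [14, 58, 65, 106, 187, 212] ⇒ [3, 20, 64, 71, 112, 193]
  MvoIV GCCTACTA/7: at [113, 160] ⇒ [120, 167]

Pooled cuts: [3, 20, 35, 57, 64, 71, 79, 89, 104, 112, 120, 125, 133, 143, 167, 179, 193, 208]

Fragment lengths:
  3→20: 17 bp
  20→35: 15 bp
  35→57: 22 bp
  57→64: 7 bp
  64→71: 7 bp
  71→79: 8 bp
  79→89: 10 bp
  89→104: 15 bp
  104→112: 8 bp
  112→120: 8 bp
  120→125: 5 bp
  125→133: 8 bp
  133→143: 10 bp
  143→167: 24 bp
  167→179: 12 bp
  179→193: 14 bp
  193→208: 15 bp
  208→3 (wrap): 215-208+3 = 10 bp

[5,7,7,8,8,8,8,10,10,10,12,14,15,15,15,17,22,24]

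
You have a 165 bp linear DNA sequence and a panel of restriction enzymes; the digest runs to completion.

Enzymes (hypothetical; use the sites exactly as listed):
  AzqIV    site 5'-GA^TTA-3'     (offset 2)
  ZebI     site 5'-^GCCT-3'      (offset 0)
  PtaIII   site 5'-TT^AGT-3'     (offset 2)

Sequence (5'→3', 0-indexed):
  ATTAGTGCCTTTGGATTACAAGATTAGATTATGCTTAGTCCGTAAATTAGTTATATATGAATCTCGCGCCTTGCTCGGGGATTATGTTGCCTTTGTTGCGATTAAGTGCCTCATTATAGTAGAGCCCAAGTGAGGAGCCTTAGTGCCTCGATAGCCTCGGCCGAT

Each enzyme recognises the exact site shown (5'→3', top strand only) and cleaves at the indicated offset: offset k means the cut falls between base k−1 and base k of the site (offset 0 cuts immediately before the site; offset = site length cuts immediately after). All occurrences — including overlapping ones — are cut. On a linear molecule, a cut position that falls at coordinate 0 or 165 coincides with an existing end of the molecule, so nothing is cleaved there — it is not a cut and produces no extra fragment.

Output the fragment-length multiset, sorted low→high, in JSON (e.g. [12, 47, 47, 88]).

Per-enzyme occurrences:
  AzqIV (GATTA, off=2): starts [13, 21, 26, 79, 99] → cuts [15, 23, 28, 81, 101]
  ZebI (GCCT, off=0): starts [6, 67, 88, 107, 136, 144, 153] → cuts [6, 67, 88, 107, 136, 144, 153]
  PtaIII (TTAGT, off=2): starts [1, 34, 46, 139] → cuts [3, 36, 48, 141]

Pooled cuts: [3, 6, 15, 23, 28, 36, 48, 67, 81, 88, 101, 107, 136, 141, 144, 153]

Fragment lengths:
  [0,3): 3 bp
  [3,6): 3 bp
  [6,15): 9 bp
  [15,23): 8 bp
  [23,28): 5 bp
  [28,36): 8 bp
  [36,48): 12 bp
  [48,67): 19 bp
  [67,81): 14 bp
  [81,88): 7 bp
  [88,101): 13 bp
  [101,107): 6 bp
  [107,136): 29 bp
  [136,141): 5 bp
  [141,144): 3 bp
  [144,153): 9 bp
  [153,165): 12 bp

[3,3,3,5,5,6,7,8,8,9,9,12,12,13,14,19,29]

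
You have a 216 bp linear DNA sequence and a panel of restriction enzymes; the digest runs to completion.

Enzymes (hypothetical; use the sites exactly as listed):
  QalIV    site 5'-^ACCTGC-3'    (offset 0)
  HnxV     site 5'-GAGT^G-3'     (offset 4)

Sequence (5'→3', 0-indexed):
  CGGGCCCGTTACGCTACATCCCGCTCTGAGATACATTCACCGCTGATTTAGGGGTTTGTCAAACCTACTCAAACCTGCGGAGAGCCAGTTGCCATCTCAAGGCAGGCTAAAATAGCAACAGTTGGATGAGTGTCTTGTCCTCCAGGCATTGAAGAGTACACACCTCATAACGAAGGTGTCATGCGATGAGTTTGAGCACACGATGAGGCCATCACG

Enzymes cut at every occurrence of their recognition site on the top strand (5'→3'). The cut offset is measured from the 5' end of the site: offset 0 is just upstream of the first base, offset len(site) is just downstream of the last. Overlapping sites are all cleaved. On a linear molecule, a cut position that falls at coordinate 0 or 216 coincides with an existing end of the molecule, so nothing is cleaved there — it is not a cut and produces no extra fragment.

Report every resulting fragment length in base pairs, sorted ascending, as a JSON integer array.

Per-enzyme occurrences:
  QalIV (ACCTGC, off=0): starts [72] → cuts [72]
  HnxV (GAGTG, off=4): starts [127] → cuts [131]

Pooled cuts: [72, 131]

Fragments:
  [0,72): 72 bp
  [72,131): 59 bp
  [131,216): 85 bp

[59,72,85]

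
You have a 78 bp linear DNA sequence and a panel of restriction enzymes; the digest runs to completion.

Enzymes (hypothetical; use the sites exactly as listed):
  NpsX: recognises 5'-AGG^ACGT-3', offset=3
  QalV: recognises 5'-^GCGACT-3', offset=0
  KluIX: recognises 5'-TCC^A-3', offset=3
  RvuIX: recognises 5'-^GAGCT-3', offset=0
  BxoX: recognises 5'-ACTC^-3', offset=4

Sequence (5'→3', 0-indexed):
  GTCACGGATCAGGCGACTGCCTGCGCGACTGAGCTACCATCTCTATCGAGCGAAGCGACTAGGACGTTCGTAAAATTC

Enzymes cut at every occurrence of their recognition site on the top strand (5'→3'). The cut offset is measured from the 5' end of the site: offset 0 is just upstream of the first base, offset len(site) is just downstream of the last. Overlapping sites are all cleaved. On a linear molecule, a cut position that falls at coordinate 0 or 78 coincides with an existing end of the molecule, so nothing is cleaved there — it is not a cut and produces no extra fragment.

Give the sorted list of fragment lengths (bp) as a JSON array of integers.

[6,9,12,12,15,24]

Scan for sites:
  NpsX (AGGACGT, off=3): starts [60] → cuts [63]
  QalV (GCGACT, off=0): starts [12, 24, 54] → cuts [12, 24, 54]
  KluIX (TCCA, off=3): no sites
  RvuIX (GAGCT, off=0): starts [30] → cuts [30]
  BxoX (ACTC, off=4): no sites

All cut coordinates (distinct, sorted): [12, 24, 30, 54, 63]

Fragment lengths:
  [0,12): 12 bp
  [12,24): 12 bp
  [24,30): 6 bp
  [30,54): 24 bp
  [54,63): 9 bp
  [63,78): 15 bp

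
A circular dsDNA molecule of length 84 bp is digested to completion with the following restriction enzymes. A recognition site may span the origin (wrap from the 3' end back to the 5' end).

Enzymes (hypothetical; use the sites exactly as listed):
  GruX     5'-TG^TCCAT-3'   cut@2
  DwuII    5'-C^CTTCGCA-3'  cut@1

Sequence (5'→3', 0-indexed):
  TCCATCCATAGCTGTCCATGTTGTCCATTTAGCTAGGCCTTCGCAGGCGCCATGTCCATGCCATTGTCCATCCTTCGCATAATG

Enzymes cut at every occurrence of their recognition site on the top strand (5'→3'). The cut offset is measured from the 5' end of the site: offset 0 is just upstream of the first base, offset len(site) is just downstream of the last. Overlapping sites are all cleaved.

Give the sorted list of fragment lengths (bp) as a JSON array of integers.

[6,9,12,12,14,15,16]

Site scan:
  GruX TGTCCAT/2: at [12, 21, 52, 64, 82] ⇒ [0, 14, 23, 54, 66]
  DwuII CCTTCGCA/1: at [37, 71] ⇒ [38, 72]

Pooled cuts: [0, 14, 23, 38, 54, 66, 72]

Fragment lengths:
  0→14: 14 bp
  14→23: 9 bp
  23→38: 15 bp
  38→54: 16 bp
  54→66: 12 bp
  66→72: 6 bp
  72→0 (wrap): 84-72+0 = 12 bp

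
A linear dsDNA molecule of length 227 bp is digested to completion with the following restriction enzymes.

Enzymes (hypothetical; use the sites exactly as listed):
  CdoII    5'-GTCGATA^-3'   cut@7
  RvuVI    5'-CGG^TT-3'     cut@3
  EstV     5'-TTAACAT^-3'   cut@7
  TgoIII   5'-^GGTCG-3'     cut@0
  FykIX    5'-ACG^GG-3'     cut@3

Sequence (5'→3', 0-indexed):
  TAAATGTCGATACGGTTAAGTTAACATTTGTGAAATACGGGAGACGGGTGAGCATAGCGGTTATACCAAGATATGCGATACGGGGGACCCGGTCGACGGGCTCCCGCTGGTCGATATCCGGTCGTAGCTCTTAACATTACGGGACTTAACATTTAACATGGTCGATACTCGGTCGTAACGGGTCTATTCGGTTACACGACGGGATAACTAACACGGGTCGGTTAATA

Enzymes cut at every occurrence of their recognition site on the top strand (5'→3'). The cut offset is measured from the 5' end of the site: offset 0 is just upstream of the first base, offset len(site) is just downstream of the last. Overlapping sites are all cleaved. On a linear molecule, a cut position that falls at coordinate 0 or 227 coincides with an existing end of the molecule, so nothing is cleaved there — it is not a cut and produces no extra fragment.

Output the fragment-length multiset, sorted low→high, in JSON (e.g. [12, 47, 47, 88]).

[3,3,3,4,6,6,7,7,8,8,8,8,10,10,10,11,11,12,12,12,14,14,18,22]

Per-enzyme occurrences:
  CdoII (GTCGATA, off=7): starts [5, 109, 160] → cuts [12, 116, 167]
  RvuVI (CGGTT, off=3): starts [12, 57, 188, 218] → cuts [15, 60, 191, 221]
  EstV (TTAACAT, off=7): starts [20, 130, 145, 152] → cuts [27, 137, 152, 159]
  TgoIII (GGTCG, off=0): starts [90, 108, 119, 159, 170, 215] → cuts [90, 108, 119, 159, 170, 215]
  FykIX (ACGGG, off=3): starts [36, 43, 79, 95, 138, 177, 198, 212] → cuts [39, 46, 82, 98, 141, 180, 201, 215]

Pooled cuts: [12, 15, 27, 39, 46, 60, 82, 90, 98, 108, 116, 119, 137, 141, 152, 159, 167, 170, 180, 191, 201, 215, 221]

Fragments:
  [0,12): 12 bp
  [12,15): 3 bp
  [15,27): 12 bp
  [27,39): 12 bp
  [39,46): 7 bp
  [46,60): 14 bp
  [60,82): 22 bp
  [82,90): 8 bp
  [90,98): 8 bp
  [98,108): 10 bp
  [108,116): 8 bp
  [116,119): 3 bp
  [119,137): 18 bp
  [137,141): 4 bp
  [141,152): 11 bp
  [152,159): 7 bp
  [159,167): 8 bp
  [167,170): 3 bp
  [170,180): 10 bp
  [180,191): 11 bp
  [191,201): 10 bp
  [201,215): 14 bp
  [215,221): 6 bp
  [221,227): 6 bp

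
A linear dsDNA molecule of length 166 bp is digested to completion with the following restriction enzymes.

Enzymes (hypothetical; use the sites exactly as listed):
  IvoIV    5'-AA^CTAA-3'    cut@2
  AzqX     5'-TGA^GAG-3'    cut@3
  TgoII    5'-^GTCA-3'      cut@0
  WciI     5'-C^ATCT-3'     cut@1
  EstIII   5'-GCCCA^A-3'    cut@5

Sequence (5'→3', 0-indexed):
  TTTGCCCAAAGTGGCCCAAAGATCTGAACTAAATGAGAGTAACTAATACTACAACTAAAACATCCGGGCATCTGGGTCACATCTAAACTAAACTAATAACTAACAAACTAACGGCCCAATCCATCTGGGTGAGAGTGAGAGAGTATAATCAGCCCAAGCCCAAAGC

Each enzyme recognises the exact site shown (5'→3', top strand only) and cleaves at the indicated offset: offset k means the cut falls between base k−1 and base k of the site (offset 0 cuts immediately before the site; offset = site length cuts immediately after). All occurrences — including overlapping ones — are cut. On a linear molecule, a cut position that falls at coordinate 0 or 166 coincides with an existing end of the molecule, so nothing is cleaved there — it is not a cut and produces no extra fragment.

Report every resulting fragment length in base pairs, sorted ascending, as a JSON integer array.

Scan for sites:
  IvoIV (AACTAA, off=2): starts [26, 40, 52, 85, 90, 97, 105] → cuts [28, 42, 54, 87, 92, 99, 107]
  AzqX (TGAGAG, off=3): starts [33, 129, 135] → cuts [36, 132, 138]
  TgoII (GTCA, off=0): starts [75] → cuts [75]
  WciI (CATCT, off=1): starts [68, 79, 121] → cuts [69, 80, 122]
  EstIII (GCCCAA, off=5): starts [3, 13, 113, 151, 157] → cuts [8, 18, 118, 156, 162]

All cut coordinates (distinct, sorted): [8, 18, 28, 36, 42, 54, 69, 75, 80, 87, 92, 99, 107, 118, 122, 132, 138, 156, 162]

Fragment lengths:
  [0,8): 8 bp
  [8,18): 10 bp
  [18,28): 10 bp
  [28,36): 8 bp
  [36,42): 6 bp
  [42,54): 12 bp
  [54,69): 15 bp
  [69,75): 6 bp
  [75,80): 5 bp
  [80,87): 7 bp
  [87,92): 5 bp
  [92,99): 7 bp
  [99,107): 8 bp
  [107,118): 11 bp
  [118,122): 4 bp
  [122,132): 10 bp
  [132,138): 6 bp
  [138,156): 18 bp
  [156,162): 6 bp
  [162,166): 4 bp

[4,4,5,5,6,6,6,6,7,7,8,8,8,10,10,10,11,12,15,18]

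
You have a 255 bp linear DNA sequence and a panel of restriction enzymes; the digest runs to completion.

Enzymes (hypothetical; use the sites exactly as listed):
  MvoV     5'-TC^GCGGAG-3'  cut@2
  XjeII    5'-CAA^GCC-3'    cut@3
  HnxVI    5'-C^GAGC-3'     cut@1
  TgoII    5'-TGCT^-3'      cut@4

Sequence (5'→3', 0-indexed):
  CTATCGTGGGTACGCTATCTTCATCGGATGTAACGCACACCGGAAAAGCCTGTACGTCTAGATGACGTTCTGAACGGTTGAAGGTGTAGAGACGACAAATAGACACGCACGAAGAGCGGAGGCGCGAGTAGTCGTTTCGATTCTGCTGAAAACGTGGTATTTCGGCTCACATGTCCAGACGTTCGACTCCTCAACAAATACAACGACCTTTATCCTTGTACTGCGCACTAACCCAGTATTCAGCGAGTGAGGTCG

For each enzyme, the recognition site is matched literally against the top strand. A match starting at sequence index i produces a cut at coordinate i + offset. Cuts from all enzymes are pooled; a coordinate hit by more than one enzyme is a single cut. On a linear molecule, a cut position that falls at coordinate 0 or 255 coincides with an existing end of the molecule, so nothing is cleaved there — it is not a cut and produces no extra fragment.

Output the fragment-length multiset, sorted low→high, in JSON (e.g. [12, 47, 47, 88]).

[108,147]

Site scan:
  MvoV (TCGCGGAG, off=2): no sites
  XjeII (CAAGCC, off=3): no sites
  HnxVI (CGAGC, off=1): no sites
  TgoII TGCT/4: at [143] ⇒ [147]

All cut coordinates (distinct, sorted): [147]

Fragment lengths:
  [0,147): 147 bp
  [147,255): 108 bp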